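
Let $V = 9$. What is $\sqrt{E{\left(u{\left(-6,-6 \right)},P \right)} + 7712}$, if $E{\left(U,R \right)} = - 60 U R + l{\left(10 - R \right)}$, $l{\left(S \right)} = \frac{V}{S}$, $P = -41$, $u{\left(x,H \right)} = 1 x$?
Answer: $\frac{i \sqrt{2036821}}{17} \approx 83.951 i$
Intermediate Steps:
$u{\left(x,H \right)} = x$
$l{\left(S \right)} = \frac{9}{S}$
$E{\left(U,R \right)} = \frac{9}{10 - R} - 60 R U$ ($E{\left(U,R \right)} = - 60 U R + \frac{9}{10 - R} = - 60 R U + \frac{9}{10 - R} = \frac{9}{10 - R} - 60 R U$)
$\sqrt{E{\left(u{\left(-6,-6 \right)},P \right)} + 7712} = \sqrt{\frac{3 \left(-3 - \left(-820\right) \left(-6\right) \left(-10 - 41\right)\right)}{-10 - 41} + 7712} = \sqrt{\frac{3 \left(-3 - \left(-820\right) \left(-6\right) \left(-51\right)\right)}{-51} + 7712} = \sqrt{3 \left(- \frac{1}{51}\right) \left(-3 + 250920\right) + 7712} = \sqrt{3 \left(- \frac{1}{51}\right) 250917 + 7712} = \sqrt{- \frac{250917}{17} + 7712} = \sqrt{- \frac{119813}{17}} = \frac{i \sqrt{2036821}}{17}$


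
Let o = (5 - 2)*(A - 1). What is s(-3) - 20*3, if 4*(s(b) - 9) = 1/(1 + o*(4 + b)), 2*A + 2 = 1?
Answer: -715/14 ≈ -51.071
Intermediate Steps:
A = -1/2 (A = -1 + (1/2)*1 = -1 + 1/2 = -1/2 ≈ -0.50000)
o = -9/2 (o = (5 - 2)*(-1/2 - 1) = 3*(-3/2) = -9/2 ≈ -4.5000)
s(b) = 9 + 1/(4*(-17 - 9*b/2)) (s(b) = 9 + 1/(4*(1 - 9*(4 + b)/2)) = 9 + 1/(4*(1 + (-18 - 9*b/2))) = 9 + 1/(4*(-17 - 9*b/2)))
s(-3) - 20*3 = (611 + 162*(-3))/(2*(34 + 9*(-3))) - 20*3 = (611 - 486)/(2*(34 - 27)) - 1*60 = (1/2)*125/7 - 60 = (1/2)*(1/7)*125 - 60 = 125/14 - 60 = -715/14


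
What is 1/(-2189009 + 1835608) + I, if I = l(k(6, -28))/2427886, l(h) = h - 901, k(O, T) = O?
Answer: -318721781/858017340286 ≈ -0.00037146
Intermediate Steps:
l(h) = -901 + h
I = -895/2427886 (I = (-901 + 6)/2427886 = -895*1/2427886 = -895/2427886 ≈ -0.00036863)
1/(-2189009 + 1835608) + I = 1/(-2189009 + 1835608) - 895/2427886 = 1/(-353401) - 895/2427886 = -1/353401 - 895/2427886 = -318721781/858017340286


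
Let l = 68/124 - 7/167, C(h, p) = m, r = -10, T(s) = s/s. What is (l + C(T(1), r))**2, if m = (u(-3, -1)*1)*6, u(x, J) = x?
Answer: 8201838096/26801329 ≈ 306.02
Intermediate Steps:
T(s) = 1
m = -18 (m = -3*1*6 = -3*6 = -18)
C(h, p) = -18
l = 2622/5177 (l = 68*(1/124) - 7*1/167 = 17/31 - 7/167 = 2622/5177 ≈ 0.50647)
(l + C(T(1), r))**2 = (2622/5177 - 18)**2 = (-90564/5177)**2 = 8201838096/26801329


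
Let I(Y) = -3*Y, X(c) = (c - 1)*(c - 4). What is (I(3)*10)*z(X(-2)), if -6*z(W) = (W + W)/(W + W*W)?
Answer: 30/19 ≈ 1.5789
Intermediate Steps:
X(c) = (-1 + c)*(-4 + c)
z(W) = -W/(3*(W + W²)) (z(W) = -(W + W)/(6*(W + W*W)) = -2*W/(6*(W + W²)) = -W/(3*(W + W²)))
(I(3)*10)*z(X(-2)) = (-3*3*10)*(-1/(3 + 3*(4 + (-2)² - 5*(-2)))) = (-9*10)*(-1/(3 + 3*(4 + 4 + 10))) = -(-90)/(3 + 3*18) = -(-90)/(3 + 54) = -(-90)/57 = -90*(-1/57) = 30/19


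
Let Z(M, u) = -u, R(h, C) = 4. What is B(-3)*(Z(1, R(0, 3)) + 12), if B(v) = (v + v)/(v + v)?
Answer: 8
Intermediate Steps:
B(v) = 1 (B(v) = (2*v)/((2*v)) = (2*v)*(1/(2*v)) = 1)
B(-3)*(Z(1, R(0, 3)) + 12) = 1*(-1*4 + 12) = 1*(-4 + 12) = 1*8 = 8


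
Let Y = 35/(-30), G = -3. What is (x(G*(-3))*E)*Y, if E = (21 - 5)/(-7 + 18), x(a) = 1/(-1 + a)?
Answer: -7/33 ≈ -0.21212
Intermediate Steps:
Y = -7/6 (Y = 35*(-1/30) = -7/6 ≈ -1.1667)
E = 16/11 ≈ 1.4545
(x(G*(-3))*E)*Y = ((16/11)/(-1 - 3*(-3)))*(-7/6) = ((16/11)/(-1 + 9))*(-7/6) = ((16/11)/8)*(-7/6) = ((⅛)*(16/11))*(-7/6) = (2/11)*(-7/6) = -7/33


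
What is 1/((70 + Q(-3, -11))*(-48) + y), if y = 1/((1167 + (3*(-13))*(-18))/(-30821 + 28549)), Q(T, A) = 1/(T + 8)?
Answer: -9345/31500272 ≈ -0.00029666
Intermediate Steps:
Q(T, A) = 1/(8 + T)
y = -2272/1869 (y = 1/((1167 - 39*(-18))/(-2272)) = 1/((1167 + 702)*(-1/2272)) = 1/(1869*(-1/2272)) = 1/(-1869/2272) = -2272/1869 ≈ -1.2156)
1/((70 + Q(-3, -11))*(-48) + y) = 1/((70 + 1/(8 - 3))*(-48) - 2272/1869) = 1/((70 + 1/5)*(-48) - 2272/1869) = 1/((70 + ⅕)*(-48) - 2272/1869) = 1/((351/5)*(-48) - 2272/1869) = 1/(-16848/5 - 2272/1869) = 1/(-31500272/9345) = -9345/31500272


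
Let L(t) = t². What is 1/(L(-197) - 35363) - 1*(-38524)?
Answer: 132753705/3446 ≈ 38524.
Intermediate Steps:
1/(L(-197) - 35363) - 1*(-38524) = 1/((-197)² - 35363) - 1*(-38524) = 1/(38809 - 35363) + 38524 = 1/3446 + 38524 = 132753705/3446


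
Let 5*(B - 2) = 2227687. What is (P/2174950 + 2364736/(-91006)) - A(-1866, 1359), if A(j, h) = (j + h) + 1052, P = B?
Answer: -282440982852659/494833749250 ≈ -570.78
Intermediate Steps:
B = 2227697/5 (B = 2 + (1/5)*2227687 = 2 + 2227687/5 = 2227697/5 ≈ 4.4554e+5)
P = 2227697/5 ≈ 4.4554e+5
A(j, h) = 1052 + h + j (A(j, h) = (h + j) + 1052 = 1052 + h + j)
(P/2174950 + 2364736/(-91006)) - A(-1866, 1359) = ((2227697/5)/2174950 + 2364736/(-91006)) - (1052 + 1359 - 1866) = ((2227697/5)*(1/2174950) + 2364736*(-1/91006)) - 1*545 = (2227697/10874750 - 1182368/45503) - 545 = -12756589511409/494833749250 - 545 = -282440982852659/494833749250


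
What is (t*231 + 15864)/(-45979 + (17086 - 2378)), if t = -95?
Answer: 6081/31271 ≈ 0.19446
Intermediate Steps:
(t*231 + 15864)/(-45979 + (17086 - 2378)) = (-95*231 + 15864)/(-45979 + (17086 - 2378)) = (-21945 + 15864)/(-45979 + 14708) = -6081/(-31271) = -6081*(-1/31271) = 6081/31271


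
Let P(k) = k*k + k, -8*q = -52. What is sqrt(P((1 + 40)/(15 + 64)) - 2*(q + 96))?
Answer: I*sqrt(1274485)/79 ≈ 14.29*I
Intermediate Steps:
q = 13/2 (q = -1/8*(-52) = 13/2 ≈ 6.5000)
P(k) = k + k**2 (P(k) = k**2 + k = k + k**2)
sqrt(P((1 + 40)/(15 + 64)) - 2*(q + 96)) = sqrt(((1 + 40)/(15 + 64))*(1 + (1 + 40)/(15 + 64)) - 2*(13/2 + 96)) = sqrt((41/79)*(1 + 41/79) - 2*205/2) = sqrt((41*(1/79))*(1 + 41*(1/79)) - 205) = sqrt(41*(1 + 41/79)/79 - 205) = sqrt((41/79)*(120/79) - 205) = sqrt(4920/6241 - 205) = sqrt(-1274485/6241) = I*sqrt(1274485)/79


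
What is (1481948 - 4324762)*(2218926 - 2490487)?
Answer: 771997412654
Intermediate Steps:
(1481948 - 4324762)*(2218926 - 2490487) = -2842814*(-271561) = 771997412654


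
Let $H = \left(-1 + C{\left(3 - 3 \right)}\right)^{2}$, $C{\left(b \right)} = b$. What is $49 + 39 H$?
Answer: $88$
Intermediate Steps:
$H = 1$ ($H = \left(-1 + \left(3 - 3\right)\right)^{2} = \left(-1 + 0\right)^{2} = \left(-1\right)^{2} = 1$)
$49 + 39 H = 49 + 39 \cdot 1 = 49 + 39 = 88$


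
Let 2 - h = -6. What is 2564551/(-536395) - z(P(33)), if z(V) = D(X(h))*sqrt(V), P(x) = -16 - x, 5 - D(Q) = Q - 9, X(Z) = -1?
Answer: -2564551/536395 - 105*I ≈ -4.7811 - 105.0*I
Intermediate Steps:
h = 8 (h = 2 - 1*(-6) = 2 + 6 = 8)
D(Q) = 14 - Q (D(Q) = 5 - (Q - 9) = 5 - (-9 + Q) = 5 + (9 - Q) = 14 - Q)
z(V) = 15*sqrt(V) (z(V) = (14 - 1*(-1))*sqrt(V) = (14 + 1)*sqrt(V) = 15*sqrt(V))
2564551/(-536395) - z(P(33)) = 2564551/(-536395) - 15*sqrt(-16 - 1*33) = 2564551*(-1/536395) - 15*sqrt(-16 - 33) = -2564551/536395 - 15*sqrt(-49) = -2564551/536395 - 15*7*I = -2564551/536395 - 105*I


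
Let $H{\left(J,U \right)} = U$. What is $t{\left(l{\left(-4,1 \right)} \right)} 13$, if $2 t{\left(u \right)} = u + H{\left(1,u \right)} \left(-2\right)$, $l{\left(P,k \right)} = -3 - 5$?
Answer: $52$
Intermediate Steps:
$l{\left(P,k \right)} = -8$
$t{\left(u \right)} = - \frac{u}{2}$ ($t{\left(u \right)} = \frac{u + u \left(-2\right)}{2} = \frac{u - 2 u}{2} = \frac{\left(-1\right) u}{2} = - \frac{u}{2}$)
$t{\left(l{\left(-4,1 \right)} \right)} 13 = \left(- \frac{1}{2}\right) \left(-8\right) 13 = 4 \cdot 13 = 52$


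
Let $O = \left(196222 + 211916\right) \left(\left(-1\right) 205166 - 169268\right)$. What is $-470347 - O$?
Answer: $152820273545$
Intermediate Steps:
$O = -152820743892$ ($O = 408138 \left(-205166 - 169268\right) = 408138 \left(-374434\right) = -152820743892$)
$-470347 - O = -470347 - -152820743892 = -470347 + 152820743892 = 152820273545$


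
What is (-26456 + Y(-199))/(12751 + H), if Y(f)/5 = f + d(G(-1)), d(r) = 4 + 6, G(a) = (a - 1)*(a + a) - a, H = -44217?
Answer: 27401/31466 ≈ 0.87081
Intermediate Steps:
G(a) = -a + 2*a*(-1 + a) (G(a) = (-1 + a)*(2*a) - a = 2*a*(-1 + a) - a = -a + 2*a*(-1 + a))
d(r) = 10
Y(f) = 50 + 5*f (Y(f) = 5*(f + 10) = 5*(10 + f) = 50 + 5*f)
(-26456 + Y(-199))/(12751 + H) = (-26456 + (50 + 5*(-199)))/(12751 - 44217) = (-26456 + (50 - 995))/(-31466) = (-26456 - 945)*(-1/31466) = -27401*(-1/31466) = 27401/31466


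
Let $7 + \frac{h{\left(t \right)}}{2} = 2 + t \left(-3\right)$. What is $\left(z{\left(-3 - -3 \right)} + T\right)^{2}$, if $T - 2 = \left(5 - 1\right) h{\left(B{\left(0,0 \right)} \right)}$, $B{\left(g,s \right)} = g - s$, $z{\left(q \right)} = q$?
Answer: $1444$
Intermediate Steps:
$h{\left(t \right)} = -10 - 6 t$ ($h{\left(t \right)} = -14 + 2 \left(2 + t \left(-3\right)\right) = -14 + 2 \left(2 - 3 t\right) = -14 - \left(-4 + 6 t\right) = -10 - 6 t$)
$T = -38$ ($T = 2 + \left(5 - 1\right) \left(-10 - 6 \left(0 - 0\right)\right) = 2 + 4 \left(-10 - 6 \left(0 + 0\right)\right) = 2 + 4 \left(-10 - 0\right) = 2 + 4 \left(-10 + 0\right) = 2 + 4 \left(-10\right) = 2 - 40 = -38$)
$\left(z{\left(-3 - -3 \right)} + T\right)^{2} = \left(\left(-3 - -3\right) - 38\right)^{2} = \left(\left(-3 + 3\right) - 38\right)^{2} = \left(0 - 38\right)^{2} = \left(-38\right)^{2} = 1444$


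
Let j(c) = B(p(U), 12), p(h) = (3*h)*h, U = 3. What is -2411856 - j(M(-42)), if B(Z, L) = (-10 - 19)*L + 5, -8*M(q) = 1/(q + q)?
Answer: -2411513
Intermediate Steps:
M(q) = -1/(16*q) (M(q) = -1/(8*(q + q)) = -1/(2*q)/8 = -1/(16*q))
p(h) = 3*h**2
B(Z, L) = 5 - 29*L (B(Z, L) = -29*L + 5 = 5 - 29*L)
j(c) = -343 (j(c) = 5 - 29*12 = 5 - 348 = -343)
-2411856 - j(M(-42)) = -2411856 - 1*(-343) = -2411856 + 343 = -2411513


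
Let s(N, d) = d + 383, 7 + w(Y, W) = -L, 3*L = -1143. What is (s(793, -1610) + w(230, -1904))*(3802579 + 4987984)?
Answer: -7498350239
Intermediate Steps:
L = -381 (L = (1/3)*(-1143) = -381)
w(Y, W) = 374 (w(Y, W) = -7 - 1*(-381) = -7 + 381 = 374)
s(N, d) = 383 + d
(s(793, -1610) + w(230, -1904))*(3802579 + 4987984) = ((383 - 1610) + 374)*(3802579 + 4987984) = (-1227 + 374)*8790563 = -853*8790563 = -7498350239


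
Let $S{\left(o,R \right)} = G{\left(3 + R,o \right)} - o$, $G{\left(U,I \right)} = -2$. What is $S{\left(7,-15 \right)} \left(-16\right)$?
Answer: $144$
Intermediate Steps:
$S{\left(o,R \right)} = -2 - o$
$S{\left(7,-15 \right)} \left(-16\right) = \left(-2 - 7\right) \left(-16\right) = \left(-9\right) \left(-16\right) = 144$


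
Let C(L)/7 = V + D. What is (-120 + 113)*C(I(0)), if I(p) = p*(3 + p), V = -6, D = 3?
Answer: 147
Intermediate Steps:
C(L) = -21 (C(L) = 7*(-6 + 3) = 7*(-3) = -21)
(-120 + 113)*C(I(0)) = (-120 + 113)*(-21) = -7*(-21) = 147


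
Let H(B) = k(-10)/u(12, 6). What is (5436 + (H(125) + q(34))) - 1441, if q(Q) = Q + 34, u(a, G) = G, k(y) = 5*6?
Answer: 4068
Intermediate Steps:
k(y) = 30
q(Q) = 34 + Q
H(B) = 5 (H(B) = 30/6 = 30*(⅙) = 5)
(5436 + (H(125) + q(34))) - 1441 = (5436 + (5 + (34 + 34))) - 1441 = (5436 + (5 + 68)) - 1441 = (5436 + 73) - 1441 = 5509 - 1441 = 4068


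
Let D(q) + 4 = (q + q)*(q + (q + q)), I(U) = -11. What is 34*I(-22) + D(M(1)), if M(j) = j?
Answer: -372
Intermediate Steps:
D(q) = -4 + 6*q² (D(q) = -4 + (q + q)*(q + (q + q)) = -4 + (2*q)*(q + 2*q) = -4 + (2*q)*(3*q) = -4 + 6*q²)
34*I(-22) + D(M(1)) = 34*(-11) + (-4 + 6*1²) = -374 + (-4 + 6*1) = -374 + (-4 + 6) = -374 + 2 = -372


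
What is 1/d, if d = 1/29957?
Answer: 29957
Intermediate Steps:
d = 1/29957 ≈ 3.3381e-5
1/d = 1/(1/29957) = 29957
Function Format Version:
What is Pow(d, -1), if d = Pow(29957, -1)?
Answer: 29957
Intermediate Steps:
d = Rational(1, 29957) ≈ 3.3381e-5
Pow(d, -1) = Pow(Rational(1, 29957), -1) = 29957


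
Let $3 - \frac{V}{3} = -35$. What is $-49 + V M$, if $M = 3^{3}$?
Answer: $3029$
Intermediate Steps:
$V = 114$ ($V = 9 - -105 = 9 + 105 = 114$)
$M = 27$
$-49 + V M = -49 + 114 \cdot 27 = -49 + 3078 = 3029$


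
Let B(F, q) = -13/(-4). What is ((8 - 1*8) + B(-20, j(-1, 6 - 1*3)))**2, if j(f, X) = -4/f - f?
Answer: 169/16 ≈ 10.563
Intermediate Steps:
j(f, X) = -f - 4/f
B(F, q) = 13/4 (B(F, q) = -13*(-1/4) = 13/4)
((8 - 1*8) + B(-20, j(-1, 6 - 1*3)))**2 = ((8 - 1*8) + 13/4)**2 = ((8 - 8) + 13/4)**2 = (0 + 13/4)**2 = (13/4)**2 = 169/16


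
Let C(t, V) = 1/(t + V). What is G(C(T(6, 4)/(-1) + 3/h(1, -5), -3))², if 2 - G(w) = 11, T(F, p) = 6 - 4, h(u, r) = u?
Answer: 81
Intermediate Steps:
T(F, p) = 2
C(t, V) = 1/(V + t)
G(w) = -9 (G(w) = 2 - 1*11 = 2 - 11 = -9)
G(C(T(6, 4)/(-1) + 3/h(1, -5), -3))² = (-9)² = 81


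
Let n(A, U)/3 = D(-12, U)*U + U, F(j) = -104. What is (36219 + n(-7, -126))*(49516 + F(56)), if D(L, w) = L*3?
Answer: 2443373988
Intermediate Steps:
D(L, w) = 3*L
n(A, U) = -105*U (n(A, U) = 3*((3*(-12))*U + U) = 3*(-36*U + U) = 3*(-35*U) = -105*U)
(36219 + n(-7, -126))*(49516 + F(56)) = (36219 - 105*(-126))*(49516 - 104) = (36219 + 13230)*49412 = 49449*49412 = 2443373988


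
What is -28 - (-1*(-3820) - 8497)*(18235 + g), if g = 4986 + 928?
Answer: 112944845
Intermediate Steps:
g = 5914
-28 - (-1*(-3820) - 8497)*(18235 + g) = -28 - (-1*(-3820) - 8497)*(18235 + 5914) = -28 - (3820 - 8497)*24149 = -28 - (-4677)*24149 = -28 - 1*(-112944873) = -28 + 112944873 = 112944845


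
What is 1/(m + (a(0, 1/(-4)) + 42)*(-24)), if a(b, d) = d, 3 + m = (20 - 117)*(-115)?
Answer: 1/10150 ≈ 9.8522e-5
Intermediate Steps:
m = 11152 (m = -3 + (20 - 117)*(-115) = -3 - 97*(-115) = -3 + 11155 = 11152)
1/(m + (a(0, 1/(-4)) + 42)*(-24)) = 1/(11152 + (1/(-4) + 42)*(-24)) = 1/(11152 + (-1/4 + 42)*(-24)) = 1/(11152 + (167/4)*(-24)) = 1/(11152 - 1002) = 1/10150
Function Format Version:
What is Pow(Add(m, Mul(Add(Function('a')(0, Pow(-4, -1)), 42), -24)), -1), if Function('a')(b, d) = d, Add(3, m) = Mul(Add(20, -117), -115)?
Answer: Rational(1, 10150) ≈ 9.8522e-5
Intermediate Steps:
m = 11152 (m = Add(-3, Mul(Add(20, -117), -115)) = Add(-3, Mul(-97, -115)) = Add(-3, 11155) = 11152)
Pow(Add(m, Mul(Add(Function('a')(0, Pow(-4, -1)), 42), -24)), -1) = Pow(Add(11152, Mul(Add(Pow(-4, -1), 42), -24)), -1) = Pow(Add(11152, Mul(Add(Rational(-1, 4), 42), -24)), -1) = Pow(Add(11152, Mul(Rational(167, 4), -24)), -1) = Pow(Add(11152, -1002), -1) = Pow(10150, -1) = Rational(1, 10150)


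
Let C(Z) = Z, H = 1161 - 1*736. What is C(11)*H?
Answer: 4675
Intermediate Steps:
H = 425 (H = 1161 - 736 = 425)
C(11)*H = 11*425 = 4675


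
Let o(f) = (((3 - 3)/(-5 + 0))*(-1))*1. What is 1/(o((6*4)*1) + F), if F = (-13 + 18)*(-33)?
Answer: -1/165 ≈ -0.0060606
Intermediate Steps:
F = -165 (F = 5*(-33) = -165)
o(f) = 0 (o(f) = ((0/(-5))*(-1))*1 = ((0*(-⅕))*(-1))*1 = (0*(-1))*1 = 0*1 = 0)
1/(o((6*4)*1) + F) = 1/(0 - 165) = 1/(-165) = -1/165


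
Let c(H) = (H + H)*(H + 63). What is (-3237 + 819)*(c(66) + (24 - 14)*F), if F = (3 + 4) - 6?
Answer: -41197884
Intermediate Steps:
F = 1 (F = 7 - 6 = 1)
c(H) = 2*H*(63 + H) (c(H) = (2*H)*(63 + H) = 2*H*(63 + H))
(-3237 + 819)*(c(66) + (24 - 14)*F) = (-3237 + 819)*(2*66*(63 + 66) + (24 - 14)*1) = -2418*(2*66*129 + 10*1) = -2418*(17028 + 10) = -2418*17038 = -41197884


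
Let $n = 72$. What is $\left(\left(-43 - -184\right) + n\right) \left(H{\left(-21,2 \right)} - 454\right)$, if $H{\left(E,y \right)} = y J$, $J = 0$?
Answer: $-96702$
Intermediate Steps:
$H{\left(E,y \right)} = 0$ ($H{\left(E,y \right)} = y 0 = 0$)
$\left(\left(-43 - -184\right) + n\right) \left(H{\left(-21,2 \right)} - 454\right) = \left(\left(-43 - -184\right) + 72\right) \left(0 - 454\right) = \left(\left(-43 + 184\right) + 72\right) \left(-454\right) = \left(141 + 72\right) \left(-454\right) = 213 \left(-454\right) = -96702$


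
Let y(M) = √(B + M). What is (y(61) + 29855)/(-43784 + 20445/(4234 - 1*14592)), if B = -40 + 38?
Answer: -44176870/64790731 - 10358*√59/453535117 ≈ -0.68201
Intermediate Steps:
B = -2
y(M) = √(-2 + M)
(y(61) + 29855)/(-43784 + 20445/(4234 - 1*14592)) = (√(-2 + 61) + 29855)/(-43784 + 20445/(4234 - 1*14592)) = (√59 + 29855)/(-43784 + 20445/(4234 - 14592)) = (29855 + √59)/(-43784 + 20445/(-10358)) = (29855 + √59)/(-43784 + 20445*(-1/10358)) = (29855 + √59)/(-43784 - 20445/10358) = (29855 + √59)/(-453535117/10358) = (29855 + √59)*(-10358/453535117) = -44176870/64790731 - 10358*√59/453535117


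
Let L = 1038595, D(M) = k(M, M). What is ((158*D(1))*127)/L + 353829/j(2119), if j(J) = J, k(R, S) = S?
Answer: 367527550109/2200782805 ≈ 167.00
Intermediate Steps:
D(M) = M
((158*D(1))*127)/L + 353829/j(2119) = ((158*1)*127)/1038595 + 353829/2119 = (158*127)*(1/1038595) + 353829*(1/2119) = 20066*(1/1038595) + 353829/2119 = 20066/1038595 + 353829/2119 = 367527550109/2200782805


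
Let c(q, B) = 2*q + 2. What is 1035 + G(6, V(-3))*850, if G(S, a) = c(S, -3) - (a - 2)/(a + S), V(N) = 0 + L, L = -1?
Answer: 13445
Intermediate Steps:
c(q, B) = 2 + 2*q
V(N) = -1 (V(N) = 0 - 1 = -1)
G(S, a) = 2 + 2*S - (-2 + a)/(S + a) (G(S, a) = (2 + 2*S) - (a - 2)/(a + S) = (2 + 2*S) - (-2 + a)/(S + a) = 2 + 2*S - (-2 + a)/(S + a))
1035 + G(6, V(-3))*850 = 1035 + ((2 - 1*(-1) + 2*6*(1 + 6) + 2*(-1)*(1 + 6))/(6 - 1))*850 = 1035 + ((2 + 1 + 2*6*7 + 2*(-1)*7)/5)*850 = 1035 + ((2 + 1 + 84 - 14)/5)*850 = 1035 + ((⅕)*73)*850 = 1035 + (73/5)*850 = 1035 + 12410 = 13445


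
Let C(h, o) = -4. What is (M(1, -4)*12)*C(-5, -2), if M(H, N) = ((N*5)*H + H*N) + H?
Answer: 1104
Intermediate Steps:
M(H, N) = H + 6*H*N (M(H, N) = ((5*N)*H + H*N) + H = (5*H*N + H*N) + H = 6*H*N + H = H + 6*H*N)
(M(1, -4)*12)*C(-5, -2) = ((1*(1 + 6*(-4)))*12)*(-4) = ((1*(1 - 24))*12)*(-4) = ((1*(-23))*12)*(-4) = -23*12*(-4) = -276*(-4) = 1104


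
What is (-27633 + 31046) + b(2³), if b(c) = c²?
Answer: 3477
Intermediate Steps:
(-27633 + 31046) + b(2³) = (-27633 + 31046) + (2³)² = 3413 + 8² = 3413 + 64 = 3477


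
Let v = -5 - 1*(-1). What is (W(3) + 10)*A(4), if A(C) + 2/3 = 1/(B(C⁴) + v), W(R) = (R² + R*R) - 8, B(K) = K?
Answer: -835/63 ≈ -13.254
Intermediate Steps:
v = -4 (v = -5 + 1 = -4)
W(R) = -8 + 2*R² (W(R) = (R² + R²) - 8 = 2*R² - 8 = -8 + 2*R²)
A(C) = -⅔ + 1/(-4 + C⁴) (A(C) = -⅔ + 1/(C⁴ - 4) = -⅔ + 1/(-4 + C⁴))
(W(3) + 10)*A(4) = ((-8 + 2*3²) + 10)*((11 - 2*4⁴)/(3*(-4 + 4⁴))) = ((-8 + 2*9) + 10)*((11 - 2*256)/(3*(-4 + 256))) = ((-8 + 18) + 10)*((⅓)*(11 - 512)/252) = (10 + 10)*((⅓)*(1/252)*(-501)) = 20*(-167/252) = -835/63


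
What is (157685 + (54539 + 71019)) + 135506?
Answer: 418749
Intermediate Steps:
(157685 + (54539 + 71019)) + 135506 = (157685 + 125558) + 135506 = 283243 + 135506 = 418749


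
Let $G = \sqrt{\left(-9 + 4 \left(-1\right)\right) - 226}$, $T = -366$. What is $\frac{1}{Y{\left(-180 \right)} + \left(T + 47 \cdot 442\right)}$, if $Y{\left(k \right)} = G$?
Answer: $\frac{20408}{416486703} - \frac{i \sqrt{239}}{416486703} \approx 4.9 \cdot 10^{-5} - 3.7119 \cdot 10^{-8} i$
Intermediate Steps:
$G = i \sqrt{239}$ ($G = \sqrt{\left(-9 - 4\right) - 226} = \sqrt{-13 - 226} = \sqrt{-239} = i \sqrt{239} \approx 15.46 i$)
$Y{\left(k \right)} = i \sqrt{239}$
$\frac{1}{Y{\left(-180 \right)} + \left(T + 47 \cdot 442\right)} = \frac{1}{i \sqrt{239} + \left(-366 + 47 \cdot 442\right)} = \frac{1}{i \sqrt{239} + \left(-366 + 20774\right)} = \frac{1}{i \sqrt{239} + 20408} = \frac{1}{20408 + i \sqrt{239}}$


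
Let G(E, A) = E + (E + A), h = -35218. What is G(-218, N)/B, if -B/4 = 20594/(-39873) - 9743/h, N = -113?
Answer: -385465887693/673593706 ≈ -572.25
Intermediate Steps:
B = 673593706/702123657 (B = -4*(20594/(-39873) - 9743/(-35218)) = -4*(20594*(-1/39873) - 9743*(-1/35218)) = -4*(-20594/39873 + 9743/35218) = -4*(-336796853/1404247314) = 673593706/702123657 ≈ 0.95937)
G(E, A) = A + 2*E (G(E, A) = E + (A + E) = A + 2*E)
G(-218, N)/B = (-113 + 2*(-218))/(673593706/702123657) = (-113 - 436)*(702123657/673593706) = -549*702123657/673593706 = -385465887693/673593706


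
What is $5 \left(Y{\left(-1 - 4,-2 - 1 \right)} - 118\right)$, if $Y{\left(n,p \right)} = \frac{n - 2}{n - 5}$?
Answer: $- \frac{1173}{2} \approx -586.5$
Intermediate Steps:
$Y{\left(n,p \right)} = \frac{-2 + n}{-5 + n}$
$5 \left(Y{\left(-1 - 4,-2 - 1 \right)} - 118\right) = 5 \left(\frac{-2 - 5}{-5 - 5} - 118\right) = 5 \left(\frac{1}{-10} \left(-7\right) - 118\right) = 5 \left(\left(- \frac{1}{10}\right) \left(-7\right) - 118\right) = 5 \left(\frac{7}{10} - 118\right) = 5 \left(- \frac{1173}{10}\right) = - \frac{1173}{2}$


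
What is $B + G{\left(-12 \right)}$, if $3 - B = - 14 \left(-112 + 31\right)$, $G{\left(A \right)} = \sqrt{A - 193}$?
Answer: $-1131 + i \sqrt{205} \approx -1131.0 + 14.318 i$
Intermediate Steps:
$G{\left(A \right)} = \sqrt{-193 + A}$
$B = -1131$ ($B = 3 - - 14 \left(-112 + 31\right) = 3 - \left(-14\right) \left(-81\right) = 3 - 1134 = -1131$)
$B + G{\left(-12 \right)} = -1131 + \sqrt{-193 - 12} = -1131 + \sqrt{-205} = -1131 + i \sqrt{205}$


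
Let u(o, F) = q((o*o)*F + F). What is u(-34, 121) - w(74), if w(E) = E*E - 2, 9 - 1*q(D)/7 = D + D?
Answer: -1965369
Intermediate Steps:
q(D) = 63 - 14*D (q(D) = 63 - 7*(D + D) = 63 - 14*D)
u(o, F) = 63 - 14*F - 14*F*o² (u(o, F) = 63 - 14*((o*o)*F + F) = 63 - 14*(o²*F + F) = 63 - 14*(F*o² + F) = 63 - 14*(F + F*o²) = 63 + (-14*F - 14*F*o²) = 63 - 14*F - 14*F*o²)
w(E) = -2 + E² (w(E) = E² - 2 = -2 + E²)
u(-34, 121) - w(74) = (63 - 14*121*(1 + (-34)²)) - (-2 + 74²) = (63 - 14*121*(1 + 1156)) - (-2 + 5476) = (63 - 14*121*1157) - 1*5474 = (63 - 1959958) - 5474 = -1959895 - 5474 = -1965369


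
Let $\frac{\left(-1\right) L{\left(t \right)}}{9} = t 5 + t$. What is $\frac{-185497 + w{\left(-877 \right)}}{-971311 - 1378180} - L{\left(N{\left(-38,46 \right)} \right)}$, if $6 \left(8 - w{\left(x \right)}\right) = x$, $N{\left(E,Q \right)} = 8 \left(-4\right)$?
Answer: $- \frac{24358410631}{14096946} \approx -1727.9$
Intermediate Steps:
$N{\left(E,Q \right)} = -32$
$w{\left(x \right)} = 8 - \frac{x}{6}$
$L{\left(t \right)} = - 54 t$ ($L{\left(t \right)} = - 9 \left(t 5 + t\right) = - 9 \left(5 t + t\right) = - 9 \cdot 6 t = - 54 t$)
$\frac{-185497 + w{\left(-877 \right)}}{-971311 - 1378180} - L{\left(N{\left(-38,46 \right)} \right)} = \frac{-185497 + \left(8 - - \frac{877}{6}\right)}{-971311 - 1378180} - \left(-54\right) \left(-32\right) = \frac{-185497 + \left(8 + \frac{877}{6}\right)}{-2349491} - 1728 = \left(-185497 + \frac{925}{6}\right) \left(- \frac{1}{2349491}\right) - 1728 = \left(- \frac{1112057}{6}\right) \left(- \frac{1}{2349491}\right) - 1728 = \frac{1112057}{14096946} - 1728 = - \frac{24358410631}{14096946}$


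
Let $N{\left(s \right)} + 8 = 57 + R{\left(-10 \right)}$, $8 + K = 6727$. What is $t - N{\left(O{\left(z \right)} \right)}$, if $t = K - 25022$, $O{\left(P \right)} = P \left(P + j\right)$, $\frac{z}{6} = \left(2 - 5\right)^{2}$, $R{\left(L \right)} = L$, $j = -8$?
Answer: $-18342$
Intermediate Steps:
$z = 54$ ($z = 6 \left(2 - 5\right)^{2} = 6 \left(-3\right)^{2} = 6 \cdot 9 = 54$)
$K = 6719$ ($K = -8 + 6727 = 6719$)
$O{\left(P \right)} = P \left(-8 + P\right)$ ($O{\left(P \right)} = P \left(P - 8\right) = P \left(-8 + P\right)$)
$N{\left(s \right)} = 39$ ($N{\left(s \right)} = -8 + \left(57 - 10\right) = -8 + 47 = 39$)
$t = -18303$ ($t = 6719 - 25022 = -18303$)
$t - N{\left(O{\left(z \right)} \right)} = -18303 - 39 = -18342$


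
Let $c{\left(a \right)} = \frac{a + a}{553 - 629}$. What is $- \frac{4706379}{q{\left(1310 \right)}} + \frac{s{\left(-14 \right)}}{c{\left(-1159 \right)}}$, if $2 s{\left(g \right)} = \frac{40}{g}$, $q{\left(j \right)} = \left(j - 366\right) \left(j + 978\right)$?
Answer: $- \frac{2052821273}{922265344} \approx -2.2258$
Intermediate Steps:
$c{\left(a \right)} = - \frac{a}{38}$ ($c{\left(a \right)} = \frac{2 a}{-76} = 2 a \left(- \frac{1}{76}\right) = - \frac{a}{38}$)
$q{\left(j \right)} = \left(-366 + j\right) \left(978 + j\right)$
$s{\left(g \right)} = \frac{20}{g}$ ($s{\left(g \right)} = \frac{40 \frac{1}{g}}{2} = \frac{20}{g}$)
$- \frac{4706379}{q{\left(1310 \right)}} + \frac{s{\left(-14 \right)}}{c{\left(-1159 \right)}} = - \frac{4706379}{-357948 + 1310^{2} + 612 \cdot 1310} + \frac{20 \frac{1}{-14}}{\left(- \frac{1}{38}\right) \left(-1159\right)} = - \frac{4706379}{-357948 + 1716100 + 801720} + \frac{20 \left(- \frac{1}{14}\right)}{\frac{61}{2}} = - \frac{4706379}{2159872} - \frac{20}{427} = - \frac{2052821273}{922265344}$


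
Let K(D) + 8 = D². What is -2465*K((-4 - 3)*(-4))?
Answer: -1912840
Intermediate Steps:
K(D) = -8 + D²
-2465*K((-4 - 3)*(-4)) = -2465*(-8 + ((-4 - 3)*(-4))²) = -2465*(-8 + (-7*(-4))²) = -2465*(-8 + 28²) = -2465*(-8 + 784) = -2465*776 = -1912840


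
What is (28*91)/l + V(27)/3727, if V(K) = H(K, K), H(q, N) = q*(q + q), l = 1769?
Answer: 12075598/6593063 ≈ 1.8316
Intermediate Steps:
H(q, N) = 2*q² (H(q, N) = q*(2*q) = 2*q²)
V(K) = 2*K²
(28*91)/l + V(27)/3727 = (28*91)/1769 + (2*27²)/3727 = 2548*(1/1769) + (2*729)*(1/3727) = 2548/1769 + 1458*(1/3727) = 2548/1769 + 1458/3727 = 12075598/6593063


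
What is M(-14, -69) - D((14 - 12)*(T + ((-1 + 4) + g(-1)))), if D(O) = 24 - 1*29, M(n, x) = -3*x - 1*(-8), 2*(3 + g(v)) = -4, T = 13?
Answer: 220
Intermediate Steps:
g(v) = -5 (g(v) = -3 + (1/2)*(-4) = -3 - 2 = -5)
M(n, x) = 8 - 3*x (M(n, x) = -3*x + 8 = 8 - 3*x)
D(O) = -5 (D(O) = 24 - 29 = -5)
M(-14, -69) - D((14 - 12)*(T + ((-1 + 4) + g(-1)))) = (8 - 3*(-69)) - 1*(-5) = (8 + 207) + 5 = 215 + 5 = 220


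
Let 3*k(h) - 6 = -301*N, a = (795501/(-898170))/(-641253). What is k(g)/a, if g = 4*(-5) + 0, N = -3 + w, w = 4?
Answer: -2696928429650/37881 ≈ -7.1195e+7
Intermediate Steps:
N = 1 (N = -3 + 4 = 1)
g = -20 (g = -20 + 0 = -20)
a = 12627/9142130270 (a = (795501*(-1/898170))*(-1/641253) = -37881/42770*(-1/641253) = 12627/9142130270 ≈ 1.3812e-6)
k(h) = -295/3 (k(h) = 2 + (-301*1)/3 = 2 + (⅓)*(-301) = 2 - 301/3 = -295/3)
k(g)/a = -295/(3*12627/9142130270) = -295/3*9142130270/12627 = -2696928429650/37881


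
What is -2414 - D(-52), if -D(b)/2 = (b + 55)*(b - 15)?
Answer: -2816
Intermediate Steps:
D(b) = -2*(-15 + b)*(55 + b) (D(b) = -2*(b + 55)*(b - 15) = -2*(55 + b)*(-15 + b) = -2*(-15 + b)*(55 + b))
-2414 - D(-52) = -2414 - (1650 - 80*(-52) - 2*(-52)²) = -2414 - (1650 + 4160 - 2*2704) = -2414 - (1650 + 4160 - 5408) = -2414 - 1*402 = -2414 - 402 = -2816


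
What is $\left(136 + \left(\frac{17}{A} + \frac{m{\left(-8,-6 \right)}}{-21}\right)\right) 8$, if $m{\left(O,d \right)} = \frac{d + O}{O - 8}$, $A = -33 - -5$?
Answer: $\frac{22739}{21} \approx 1082.8$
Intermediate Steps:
$A = -28$ ($A = -33 + 5 = -28$)
$m{\left(O,d \right)} = \frac{O + d}{-8 + O}$
$\left(136 + \left(\frac{17}{A} + \frac{m{\left(-8,-6 \right)}}{-21}\right)\right) 8 = \left(136 + \left(\frac{17}{-28} + \frac{\frac{1}{-8 - 8} \left(-8 - 6\right)}{-21}\right)\right) 8 = \left(136 + \left(17 \left(- \frac{1}{28}\right) + \frac{1}{-16} \left(-14\right) \left(- \frac{1}{21}\right)\right)\right) 8 = \left(136 - \left(\frac{17}{28} - \left(- \frac{1}{16}\right) \left(-14\right) \left(- \frac{1}{21}\right)\right)\right) 8 = \left(136 + \left(- \frac{17}{28} + \frac{7}{8} \left(- \frac{1}{21}\right)\right)\right) 8 = \left(136 - \frac{109}{168}\right) 8 = \frac{22739}{168} \cdot 8 = \frac{22739}{21}$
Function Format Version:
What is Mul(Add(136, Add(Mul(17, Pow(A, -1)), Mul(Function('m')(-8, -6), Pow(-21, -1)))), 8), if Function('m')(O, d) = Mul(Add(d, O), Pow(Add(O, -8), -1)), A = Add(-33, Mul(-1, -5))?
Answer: Rational(22739, 21) ≈ 1082.8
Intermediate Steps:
A = -28 (A = Add(-33, 5) = -28)
Function('m')(O, d) = Mul(Pow(Add(-8, O), -1), Add(O, d)) (Function('m')(O, d) = Mul(Add(O, d), Pow(Add(-8, O), -1)) = Mul(Pow(Add(-8, O), -1), Add(O, d)))
Mul(Add(136, Add(Mul(17, Pow(A, -1)), Mul(Function('m')(-8, -6), Pow(-21, -1)))), 8) = Mul(Add(136, Add(Mul(17, Pow(-28, -1)), Mul(Mul(Pow(Add(-8, -8), -1), Add(-8, -6)), Pow(-21, -1)))), 8) = Mul(Add(136, Add(Mul(17, Rational(-1, 28)), Mul(Mul(Pow(-16, -1), -14), Rational(-1, 21)))), 8) = Mul(Add(136, Add(Rational(-17, 28), Mul(Mul(Rational(-1, 16), -14), Rational(-1, 21)))), 8) = Mul(Add(136, Add(Rational(-17, 28), Mul(Rational(7, 8), Rational(-1, 21)))), 8) = Mul(Add(136, Add(Rational(-17, 28), Rational(-1, 24))), 8) = Mul(Add(136, Rational(-109, 168)), 8) = Mul(Rational(22739, 168), 8) = Rational(22739, 21)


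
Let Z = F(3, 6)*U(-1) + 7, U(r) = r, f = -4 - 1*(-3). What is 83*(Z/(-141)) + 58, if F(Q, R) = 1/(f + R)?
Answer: 38068/705 ≈ 53.997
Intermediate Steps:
f = -1 (f = -4 + 3 = -1)
F(Q, R) = 1/(-1 + R)
Z = 34/5 (Z = -1/(-1 + 6) + 7 = -1/5 + 7 = (⅕)*(-1) + 7 = -⅕ + 7 = 34/5 ≈ 6.8000)
83*(Z/(-141)) + 58 = 83*((34/5)/(-141)) + 58 = 83*((34/5)*(-1/141)) + 58 = 83*(-34/705) + 58 = -2822/705 + 58 = 38068/705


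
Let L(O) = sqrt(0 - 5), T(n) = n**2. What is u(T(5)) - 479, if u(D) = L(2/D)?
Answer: -479 + I*sqrt(5) ≈ -479.0 + 2.2361*I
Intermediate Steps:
L(O) = I*sqrt(5) (L(O) = sqrt(-5) = I*sqrt(5))
u(D) = I*sqrt(5)
u(T(5)) - 479 = I*sqrt(5) - 479 = -479 + I*sqrt(5)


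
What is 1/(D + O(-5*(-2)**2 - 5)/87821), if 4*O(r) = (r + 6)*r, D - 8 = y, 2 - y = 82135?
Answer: -351284/28849198025 ≈ -1.2177e-5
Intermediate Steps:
y = -82133 (y = 2 - 1*82135 = 2 - 82135 = -82133)
D = -82125 (D = 8 - 82133 = -82125)
O(r) = r*(6 + r)/4 (O(r) = ((r + 6)*r)/4 = ((6 + r)*r)/4 = (r*(6 + r))/4 = r*(6 + r)/4)
1/(D + O(-5*(-2)**2 - 5)/87821) = 1/(-82125 + ((-5*(-2)**2 - 5)*(6 + (-5*(-2)**2 - 5))/4)/87821) = 1/(-82125 + ((-5*4 - 5)*(6 + (-5*4 - 5))/4)*(1/87821)) = 1/(-82125 + ((-20 - 5)*(6 + (-20 - 5))/4)*(1/87821)) = 1/(-82125 + ((1/4)*(-25)*(6 - 25))*(1/87821)) = 1/(-82125 + ((1/4)*(-25)*(-19))*(1/87821)) = 1/(-82125 + (475/4)*(1/87821)) = 1/(-82125 + 475/351284) = 1/(-28849198025/351284) = -351284/28849198025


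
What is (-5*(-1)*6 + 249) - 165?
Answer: 114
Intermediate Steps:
(-5*(-1)*6 + 249) - 165 = (5*6 + 249) - 165 = (30 + 249) - 165 = 279 - 165 = 114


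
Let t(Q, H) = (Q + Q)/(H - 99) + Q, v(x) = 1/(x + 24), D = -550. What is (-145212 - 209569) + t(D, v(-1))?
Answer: -202177014/569 ≈ -3.5532e+5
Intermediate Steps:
v(x) = 1/(24 + x)
t(Q, H) = Q + 2*Q/(-99 + H) (t(Q, H) = (2*Q)/(-99 + H) + Q = 2*Q/(-99 + H) + Q = Q + 2*Q/(-99 + H))
(-145212 - 209569) + t(D, v(-1)) = (-145212 - 209569) - 550*(-97 + 1/(24 - 1))/(-99 + 1/(24 - 1)) = -354781 - 550*(-97 + 1/23)/(-99 + 1/23) = -354781 - 550*(-2230/23)/(-2276/23) = -354781 - 550*(-23/2276)*(-2230/23) = -354781 - 306625/569 = -202177014/569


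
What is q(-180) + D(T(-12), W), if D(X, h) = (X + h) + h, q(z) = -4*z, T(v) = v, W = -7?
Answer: 694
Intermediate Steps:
D(X, h) = X + 2*h
q(-180) + D(T(-12), W) = -4*(-180) + (-12 + 2*(-7)) = 720 + (-12 - 14) = 720 - 26 = 694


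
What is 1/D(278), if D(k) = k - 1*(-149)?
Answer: 1/427 ≈ 0.0023419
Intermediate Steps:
D(k) = 149 + k (D(k) = k + 149 = 149 + k)
1/D(278) = 1/(149 + 278) = 1/427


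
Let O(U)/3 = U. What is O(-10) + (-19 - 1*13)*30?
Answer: -990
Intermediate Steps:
O(U) = 3*U
O(-10) + (-19 - 1*13)*30 = 3*(-10) + (-19 - 1*13)*30 = -30 + (-19 - 13)*30 = -30 - 32*30 = -30 - 960 = -990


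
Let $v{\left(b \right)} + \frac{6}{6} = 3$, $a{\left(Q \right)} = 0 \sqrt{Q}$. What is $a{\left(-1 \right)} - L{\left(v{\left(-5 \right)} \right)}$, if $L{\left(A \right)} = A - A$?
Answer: $0$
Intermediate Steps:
$a{\left(Q \right)} = 0$
$v{\left(b \right)} = 2$ ($v{\left(b \right)} = -1 + 3 = 2$)
$L{\left(A \right)} = 0$
$a{\left(-1 \right)} - L{\left(v{\left(-5 \right)} \right)} = 0 - 0 = 0 + 0 = 0$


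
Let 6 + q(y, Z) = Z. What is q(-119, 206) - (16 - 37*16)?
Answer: 776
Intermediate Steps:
q(y, Z) = -6 + Z
q(-119, 206) - (16 - 37*16) = (-6 + 206) - (16 - 37*16) = 200 - (16 - 592) = 200 - 1*(-576) = 200 + 576 = 776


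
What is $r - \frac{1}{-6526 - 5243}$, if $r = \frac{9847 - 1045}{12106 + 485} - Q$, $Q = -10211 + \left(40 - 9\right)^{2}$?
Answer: $\frac{152311198231}{16464831} \approx 9250.7$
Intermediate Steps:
$Q = -9250$ ($Q = -10211 + 31^{2} = -10211 + 961 = -9250$)
$r = \frac{12941728}{1399}$ ($r = \frac{9847 - 1045}{12106 + 485} - -9250 = \frac{8802}{12591} + 9250 = 8802 \cdot \frac{1}{12591} + 9250 = \frac{978}{1399} + 9250 = \frac{12941728}{1399} \approx 9250.7$)
$r - \frac{1}{-6526 - 5243} = \frac{12941728}{1399} - \frac{1}{-6526 - 5243} = \frac{12941728}{1399} - \frac{1}{-11769} = \frac{12941728}{1399} - - \frac{1}{11769} = \frac{12941728}{1399} + \frac{1}{11769} = \frac{152311198231}{16464831}$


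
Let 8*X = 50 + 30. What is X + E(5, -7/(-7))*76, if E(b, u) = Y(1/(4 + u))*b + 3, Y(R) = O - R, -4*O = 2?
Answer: -28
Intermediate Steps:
X = 10 (X = (50 + 30)/8 = (1/8)*80 = 10)
O = -1/2 (O = -1/4*2 = -1/2 ≈ -0.50000)
Y(R) = -1/2 - R
E(b, u) = 3 + b*(-1/2 - 1/(4 + u)) (E(b, u) = (-1/2 - 1/(4 + u))*b + 3 = b*(-1/2 - 1/(4 + u)) + 3 = 3 + b*(-1/2 - 1/(4 + u)))
X + E(5, -7/(-7))*76 = 10 + ((24 + 6*(-7/(-7)) - 1*5*(6 - 7/(-7)))/(2*(4 - 7/(-7))))*76 = 10 + ((24 + 6*(-7*(-1/7)) - 1*5*(6 - 7*(-1/7)))/(2*(4 - 7*(-1/7))))*76 = 10 + ((24 + 6*1 - 1*5*(6 + 1))/(2*(4 + 1)))*76 = 10 + ((1/2)*(24 + 6 - 1*5*7)/5)*76 = 10 + ((1/2)*(1/5)*(24 + 6 - 35))*76 = 10 + ((1/2)*(1/5)*(-5))*76 = 10 - 1/2*76 = 10 - 38 = -28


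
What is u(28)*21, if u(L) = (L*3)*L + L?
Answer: 49980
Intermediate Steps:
u(L) = L + 3*L**2 (u(L) = (3*L)*L + L = 3*L**2 + L = L + 3*L**2)
u(28)*21 = (28*(1 + 3*28))*21 = (28*(1 + 84))*21 = (28*85)*21 = 2380*21 = 49980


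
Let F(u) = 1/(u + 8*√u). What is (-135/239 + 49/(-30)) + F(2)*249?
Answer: -690628/111135 + 498*√2/31 ≈ 16.504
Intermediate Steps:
(-135/239 + 49/(-30)) + F(2)*249 = (-135/239 + 49/(-30)) + 249/(2 + 8*√2) = (-135*1/239 + 49*(-1/30)) + 249/(2 + 8*√2) = (-135/239 - 49/30) + 249/(2 + 8*√2) = -15761/7170 + 249/(2 + 8*√2)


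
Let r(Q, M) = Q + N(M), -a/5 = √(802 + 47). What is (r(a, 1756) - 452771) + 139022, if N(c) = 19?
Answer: -313730 - 5*√849 ≈ -3.1388e+5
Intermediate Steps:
a = -5*√849 (a = -5*√(802 + 47) = -5*√849 ≈ -145.69)
r(Q, M) = 19 + Q (r(Q, M) = Q + 19 = 19 + Q)
(r(a, 1756) - 452771) + 139022 = ((19 - 5*√849) - 452771) + 139022 = (-452752 - 5*√849) + 139022 = -313730 - 5*√849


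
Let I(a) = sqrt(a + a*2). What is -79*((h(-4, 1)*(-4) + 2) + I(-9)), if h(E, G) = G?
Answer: 158 - 237*I*sqrt(3) ≈ 158.0 - 410.5*I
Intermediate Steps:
I(a) = sqrt(3)*sqrt(a) (I(a) = sqrt(a + 2*a) = sqrt(3*a) = sqrt(3)*sqrt(a))
-79*((h(-4, 1)*(-4) + 2) + I(-9)) = -79*((1*(-4) + 2) + sqrt(3)*sqrt(-9)) = -79*((-4 + 2) + sqrt(3)*(3*I)) = -79*(-2 + 3*I*sqrt(3)) = 158 - 237*I*sqrt(3)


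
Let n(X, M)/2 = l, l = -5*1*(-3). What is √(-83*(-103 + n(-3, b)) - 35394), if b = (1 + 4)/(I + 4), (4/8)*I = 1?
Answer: I*√29335 ≈ 171.27*I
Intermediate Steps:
I = 2 (I = 2*1 = 2)
b = ⅚ (b = (1 + 4)/(2 + 4) = 5/6 = 5*(⅙) = ⅚ ≈ 0.83333)
l = 15 (l = -5*(-3) = 15)
n(X, M) = 30 (n(X, M) = 2*15 = 30)
√(-83*(-103 + n(-3, b)) - 35394) = √(-83*(-103 + 30) - 35394) = √(-83*(-73) - 35394) = √(6059 - 35394) = √(-29335) = I*√29335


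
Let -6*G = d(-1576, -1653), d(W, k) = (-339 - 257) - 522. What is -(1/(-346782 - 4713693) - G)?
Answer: 942935176/5060475 ≈ 186.33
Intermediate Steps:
d(W, k) = -1118 (d(W, k) = -596 - 522 = -1118)
G = 559/3 (G = -1/6*(-1118) = 559/3 ≈ 186.33)
-(1/(-346782 - 4713693) - G) = -(1/(-346782 - 4713693) - 1*559/3) = -(1/(-5060475) - 559/3) = -(-1/5060475 - 559/3) = -1*(-942935176/5060475) = 942935176/5060475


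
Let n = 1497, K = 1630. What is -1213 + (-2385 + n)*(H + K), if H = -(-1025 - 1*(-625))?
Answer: -1803853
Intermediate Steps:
H = 400 (H = -(-1025 + 625) = -1*(-400) = 400)
-1213 + (-2385 + n)*(H + K) = -1213 + (-2385 + 1497)*(400 + 1630) = -1213 - 888*2030 = -1213 - 1802640 = -1803853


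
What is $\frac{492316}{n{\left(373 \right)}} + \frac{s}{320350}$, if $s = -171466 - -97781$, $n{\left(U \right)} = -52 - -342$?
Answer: $\frac{3153841239}{1858030} \approx 1697.4$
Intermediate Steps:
$n{\left(U \right)} = 290$ ($n{\left(U \right)} = -52 + 342 = 290$)
$s = -73685$ ($s = -171466 + 97781 = -73685$)
$\frac{492316}{n{\left(373 \right)}} + \frac{s}{320350} = \frac{492316}{290} - \frac{73685}{320350} = 492316 \cdot \frac{1}{290} - \frac{14737}{64070} = \frac{246158}{145} - \frac{14737}{64070} = \frac{3153841239}{1858030}$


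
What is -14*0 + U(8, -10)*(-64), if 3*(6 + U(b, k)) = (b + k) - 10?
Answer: 640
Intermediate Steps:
U(b, k) = -28/3 + b/3 + k/3 (U(b, k) = -6 + ((b + k) - 10)/3 = -6 + (-10 + b + k)/3 = -6 + (-10/3 + b/3 + k/3) = -28/3 + b/3 + k/3)
-14*0 + U(8, -10)*(-64) = -14*0 + (-28/3 + (⅓)*8 + (⅓)*(-10))*(-64) = 0 + (-28/3 + 8/3 - 10/3)*(-64) = 0 - 10*(-64) = 0 + 640 = 640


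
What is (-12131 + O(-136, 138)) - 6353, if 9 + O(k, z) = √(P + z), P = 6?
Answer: -18481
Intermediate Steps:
O(k, z) = -9 + √(6 + z)
(-12131 + O(-136, 138)) - 6353 = (-12131 + (-9 + √(6 + 138))) - 6353 = (-12131 + (-9 + √144)) - 6353 = (-12131 + (-9 + 12)) - 6353 = (-12131 + 3) - 6353 = -12128 - 6353 = -18481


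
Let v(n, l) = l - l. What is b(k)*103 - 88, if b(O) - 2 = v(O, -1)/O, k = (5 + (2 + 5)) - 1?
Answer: 118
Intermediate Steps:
v(n, l) = 0
k = 11 (k = (5 + 7) - 1 = 12 - 1 = 11)
b(O) = 2 (b(O) = 2 + 0/O = 2 + 0 = 2)
b(k)*103 - 88 = 2*103 - 88 = 206 - 88 = 118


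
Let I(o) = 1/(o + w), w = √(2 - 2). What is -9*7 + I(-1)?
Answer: -64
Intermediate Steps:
w = 0 (w = √0 = 0)
I(o) = 1/o (I(o) = 1/(o + 0) = 1/o)
-9*7 + I(-1) = -9*7 + 1/(-1) = -63 - 1 = -64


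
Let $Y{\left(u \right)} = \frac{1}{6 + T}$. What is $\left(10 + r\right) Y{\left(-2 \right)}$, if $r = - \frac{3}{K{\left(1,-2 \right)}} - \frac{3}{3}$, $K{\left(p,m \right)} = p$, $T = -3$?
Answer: $2$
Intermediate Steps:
$Y{\left(u \right)} = \frac{1}{3}$ ($Y{\left(u \right)} = \frac{1}{6 - 3} = \frac{1}{3}$)
$r = -4$ ($r = - \frac{3}{1} - \frac{3}{3} = \left(-3\right) 1 - 1 = -3 - 1 = -4$)
$\left(10 + r\right) Y{\left(-2 \right)} = \left(10 - 4\right) \frac{1}{3} = 6 \cdot \frac{1}{3} = 2$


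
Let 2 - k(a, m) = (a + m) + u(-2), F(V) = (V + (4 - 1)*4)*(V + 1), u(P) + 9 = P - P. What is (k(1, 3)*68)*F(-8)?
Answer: -13328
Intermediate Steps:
u(P) = -9 (u(P) = -9 + (P - P) = -9 + 0 = -9)
F(V) = (1 + V)*(12 + V) (F(V) = (V + 3*4)*(1 + V) = (V + 12)*(1 + V) = (12 + V)*(1 + V) = (1 + V)*(12 + V))
k(a, m) = 11 - a - m (k(a, m) = 2 - ((a + m) - 9) = 2 - (-9 + a + m) = 2 + (9 - a - m) = 11 - a - m)
(k(1, 3)*68)*F(-8) = ((11 - 1*1 - 1*3)*68)*(12 + (-8)² + 13*(-8)) = ((11 - 1 - 3)*68)*(12 + 64 - 104) = (7*68)*(-28) = 476*(-28) = -13328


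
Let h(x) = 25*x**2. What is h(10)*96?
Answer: 240000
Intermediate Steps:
h(10)*96 = (25*10**2)*96 = (25*100)*96 = 2500*96 = 240000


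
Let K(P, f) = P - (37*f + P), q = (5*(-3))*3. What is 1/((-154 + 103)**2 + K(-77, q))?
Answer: 1/4266 ≈ 0.00023441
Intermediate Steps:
q = -45 (q = -15*3 = -45)
K(P, f) = -37*f (K(P, f) = P - (P + 37*f) = P + (-P - 37*f) = -37*f)
1/((-154 + 103)**2 + K(-77, q)) = 1/((-154 + 103)**2 - 37*(-45)) = 1/((-51)**2 + 1665) = 1/(2601 + 1665) = 1/4266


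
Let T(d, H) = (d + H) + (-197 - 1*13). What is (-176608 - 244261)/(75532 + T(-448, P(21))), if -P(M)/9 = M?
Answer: -420869/74685 ≈ -5.6353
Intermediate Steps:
P(M) = -9*M
T(d, H) = -210 + H + d (T(d, H) = (H + d) + (-197 - 13) = (H + d) - 210 = -210 + H + d)
(-176608 - 244261)/(75532 + T(-448, P(21))) = (-176608 - 244261)/(75532 + (-210 - 9*21 - 448)) = -420869/(75532 + (-210 - 189 - 448)) = -420869/(75532 - 847) = -420869/74685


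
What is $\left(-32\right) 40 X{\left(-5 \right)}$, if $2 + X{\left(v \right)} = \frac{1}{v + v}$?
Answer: $2688$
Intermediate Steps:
$X{\left(v \right)} = -2 + \frac{1}{2 v}$ ($X{\left(v \right)} = -2 + \frac{1}{v + v} = -2 + \frac{1}{2 v}$)
$\left(-32\right) 40 X{\left(-5 \right)} = \left(-32\right) 40 \left(-2 + \frac{1}{2 \left(-5\right)}\right) = - 1280 \left(-2 + \frac{1}{2} \left(- \frac{1}{5}\right)\right) = - 1280 \left(-2 - \frac{1}{10}\right) = \left(-1280\right) \left(- \frac{21}{10}\right) = 2688$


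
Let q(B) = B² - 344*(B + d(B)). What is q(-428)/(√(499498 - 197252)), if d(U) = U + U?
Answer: 312440*√302246/151123 ≈ 1136.6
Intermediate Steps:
d(U) = 2*U
q(B) = B² - 1032*B (q(B) = B² - 344*(B + 2*B) = B² - 344*3*B = B² - 1032*B)
q(-428)/(√(499498 - 197252)) = (-428*(-1032 - 428))/(√(499498 - 197252)) = (-428*(-1460))/(√302246) = 624880*(√302246/302246) = 312440*√302246/151123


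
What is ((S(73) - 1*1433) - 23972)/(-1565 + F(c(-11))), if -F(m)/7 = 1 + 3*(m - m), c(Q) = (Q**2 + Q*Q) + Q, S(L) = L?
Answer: 2111/131 ≈ 16.115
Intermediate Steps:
c(Q) = Q + 2*Q**2 (c(Q) = (Q**2 + Q**2) + Q = 2*Q**2 + Q = Q + 2*Q**2)
F(m) = -7 (F(m) = -7*(1 + 3*(m - m)) = -7*(1 + 3*0) = -7*(1 + 0) = -7*1 = -7)
((S(73) - 1*1433) - 23972)/(-1565 + F(c(-11))) = ((73 - 1*1433) - 23972)/(-1565 - 7) = ((73 - 1433) - 23972)/(-1572) = (-1360 - 23972)*(-1/1572) = -25332*(-1/1572) = 2111/131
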